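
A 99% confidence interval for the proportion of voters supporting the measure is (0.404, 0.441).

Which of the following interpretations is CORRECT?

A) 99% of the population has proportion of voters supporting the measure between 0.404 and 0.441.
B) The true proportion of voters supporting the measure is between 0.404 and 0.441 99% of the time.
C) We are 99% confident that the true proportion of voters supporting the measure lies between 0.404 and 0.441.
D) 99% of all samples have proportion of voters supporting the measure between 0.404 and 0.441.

A confidence interval represents our confidence in the procedure, not a probability statement about the parameter.

Key concept: If we repeated this sampling process many times and computed a 99% CI each time, about 99% of those intervals would contain the true population parameter.

For this specific interval (0.404, 0.441):
- Midpoint (point estimate): 0.4225
- Margin of error: 0.0185

The correct interpretation is the one stating confidence that the true parameter lies in the interval — option C.

C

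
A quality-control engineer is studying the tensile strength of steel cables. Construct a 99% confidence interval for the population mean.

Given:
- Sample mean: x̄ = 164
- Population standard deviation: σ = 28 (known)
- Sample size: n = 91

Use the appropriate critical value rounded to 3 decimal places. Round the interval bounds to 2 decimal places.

The population standard deviation σ is known, so use a z-interval (standard normal critical value).

For 99% confidence, z* = 2.576 (from standard normal table)

Standard error: SE = σ/√n = 28/√91 = 2.935198

Margin of error: E = z* × SE = 2.576 × 2.935198 = 7.5611

Z-interval: x̄ ± E = 164 ± 7.5611 = (156.4389, 171.5611)

Rounded to 2 decimal places:

(156.44, 171.56)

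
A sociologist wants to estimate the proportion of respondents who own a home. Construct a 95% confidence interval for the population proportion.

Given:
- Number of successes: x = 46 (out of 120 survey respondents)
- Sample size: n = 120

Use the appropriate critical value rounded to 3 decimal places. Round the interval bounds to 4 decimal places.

Sample proportion: p̂ = 46/120 = 0.383333

Check conditions for normal approximation:
  np̂ = 46 ≥ 10 ✓
  n(1-p̂) = 74 ≥ 10 ✓

The sample is large enough, so use a z-interval (normal approximation) for the proportion.

For 95% confidence, z* = 1.96 (from standard normal table)

Standard error: SE = √(p̂(1-p̂)/n) = √(0.383333×0.616667/120) = 0.04438364

Margin of error: E = z* × SE = 1.96 × 0.04438364 = 0.086992

Z-interval: p̂ ± E = 0.383333 ± 0.086992 = (0.296341, 0.470325)

Rounded to 4 decimal places:

(0.2963, 0.4703)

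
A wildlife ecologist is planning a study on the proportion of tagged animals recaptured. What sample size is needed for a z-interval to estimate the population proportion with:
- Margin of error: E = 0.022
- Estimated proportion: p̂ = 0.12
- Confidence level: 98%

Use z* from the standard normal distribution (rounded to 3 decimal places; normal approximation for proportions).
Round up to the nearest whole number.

Using z* for proportion z-interval (normal approximation).

For 98% confidence, z* = 2.326 (from standard normal table)

Sample size formula for proportion z-interval: n = z*²p̂(1-p̂)/E²

n = 2.326² × 0.12 × 0.88 / 0.022²
  = 5.410276 × 0.1056 / 0.000484
  = 1180.4239

Round up to the nearest whole number: n = 1181

1181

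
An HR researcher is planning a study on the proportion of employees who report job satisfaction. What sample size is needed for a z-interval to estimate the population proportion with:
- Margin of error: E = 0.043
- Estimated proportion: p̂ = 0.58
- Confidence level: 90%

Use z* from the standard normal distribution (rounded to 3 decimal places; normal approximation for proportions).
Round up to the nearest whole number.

Using z* for proportion z-interval (normal approximation).

For 90% confidence, z* = 1.645 (from standard normal table)

Sample size formula for proportion z-interval: n = z*²p̂(1-p̂)/E²

n = 1.645² × 0.58 × 0.42 / 0.043²
  = 2.706025 × 0.2436 / 0.001849
  = 356.5104

Round up to the nearest whole number: n = 357

357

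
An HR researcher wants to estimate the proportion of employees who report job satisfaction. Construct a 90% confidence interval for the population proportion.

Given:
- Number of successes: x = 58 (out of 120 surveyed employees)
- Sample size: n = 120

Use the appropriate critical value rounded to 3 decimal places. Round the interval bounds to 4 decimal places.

Sample proportion: p̂ = 58/120 = 0.483333

Check conditions for normal approximation:
  np̂ = 58 ≥ 10 ✓
  n(1-p̂) = 62 ≥ 10 ✓

The sample is large enough, so use a z-interval (normal approximation) for the proportion.

For 90% confidence, z* = 1.645 (from standard normal table)

Standard error: SE = √(p̂(1-p̂)/n) = √(0.483333×0.516667/120) = 0.04561818

Margin of error: E = z* × SE = 1.645 × 0.04561818 = 0.075042

Z-interval: p̂ ± E = 0.483333 ± 0.075042 = (0.408291, 0.558375)

Rounded to 4 decimal places:

(0.4083, 0.5584)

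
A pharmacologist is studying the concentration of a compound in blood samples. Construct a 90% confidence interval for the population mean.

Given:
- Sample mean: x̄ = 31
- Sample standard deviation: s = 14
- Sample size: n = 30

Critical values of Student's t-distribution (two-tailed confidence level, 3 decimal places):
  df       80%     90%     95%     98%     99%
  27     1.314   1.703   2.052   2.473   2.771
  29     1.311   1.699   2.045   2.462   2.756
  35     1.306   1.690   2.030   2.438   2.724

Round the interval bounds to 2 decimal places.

The population standard deviation σ is unknown (only the sample standard deviation s is given), so use a t-interval with df = n - 1 = 30 - 1 = 29.

For 90% confidence with df = 29, t* = 1.699 (from t-table)

Standard error: SE = s/√n = 14/√30 = 2.556039

Margin of error: E = t* × SE = 1.699 × 2.556039 = 4.3427

T-interval: x̄ ± E = 31 ± 4.3427 = (26.6573, 35.3427)

Rounded to 2 decimal places:

(26.66, 35.34)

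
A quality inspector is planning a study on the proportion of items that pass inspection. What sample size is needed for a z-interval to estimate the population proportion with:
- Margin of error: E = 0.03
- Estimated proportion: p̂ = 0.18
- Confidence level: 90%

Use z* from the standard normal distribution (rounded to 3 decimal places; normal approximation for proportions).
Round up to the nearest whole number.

Using z* for proportion z-interval (normal approximation).

For 90% confidence, z* = 1.645 (from standard normal table)

Sample size formula for proportion z-interval: n = z*²p̂(1-p̂)/E²

n = 1.645² × 0.18 × 0.82 / 0.03²
  = 2.706025 × 0.1476 / 0.0009
  = 443.7881

Round up to the nearest whole number: n = 444

444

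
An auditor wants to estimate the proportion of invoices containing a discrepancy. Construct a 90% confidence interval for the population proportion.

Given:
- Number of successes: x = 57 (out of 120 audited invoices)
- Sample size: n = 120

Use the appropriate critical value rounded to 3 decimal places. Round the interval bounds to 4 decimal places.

Sample proportion: p̂ = 57/120 = 0.475000

Check conditions for normal approximation:
  np̂ = 57 ≥ 10 ✓
  n(1-p̂) = 63 ≥ 10 ✓

The sample is large enough, so use a z-interval (normal approximation) for the proportion.

For 90% confidence, z* = 1.645 (from standard normal table)

Standard error: SE = √(p̂(1-p̂)/n) = √(0.475000×0.525000/120) = 0.04558646

Margin of error: E = z* × SE = 1.645 × 0.04558646 = 0.074990

Z-interval: p̂ ± E = 0.475000 ± 0.074990 = (0.400010, 0.549990)

Rounded to 4 decimal places:

(0.4000, 0.5500)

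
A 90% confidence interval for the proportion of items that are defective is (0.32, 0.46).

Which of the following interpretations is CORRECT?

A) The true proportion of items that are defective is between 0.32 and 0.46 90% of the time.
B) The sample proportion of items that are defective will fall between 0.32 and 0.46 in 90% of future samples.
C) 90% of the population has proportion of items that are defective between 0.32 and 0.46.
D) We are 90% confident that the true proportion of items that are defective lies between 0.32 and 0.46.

A confidence interval represents our confidence in the procedure, not a probability statement about the parameter.

Key concept: If we repeated this sampling process many times and computed a 90% CI each time, about 90% of those intervals would contain the true population parameter.

For this specific interval (0.32, 0.46):
- Midpoint (point estimate): 0.39
- Margin of error: 0.07

The correct interpretation is the one stating confidence that the true parameter lies in the interval — option D.

D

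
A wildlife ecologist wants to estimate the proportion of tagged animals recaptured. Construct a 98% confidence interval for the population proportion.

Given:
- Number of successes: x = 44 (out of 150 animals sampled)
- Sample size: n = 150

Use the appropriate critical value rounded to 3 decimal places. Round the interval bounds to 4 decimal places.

Sample proportion: p̂ = 44/150 = 0.293333

Check conditions for normal approximation:
  np̂ = 44 ≥ 10 ✓
  n(1-p̂) = 106 ≥ 10 ✓

The sample is large enough, so use a z-interval (normal approximation) for the proportion.

For 98% confidence, z* = 2.326 (from standard normal table)

Standard error: SE = √(p̂(1-p̂)/n) = √(0.293333×0.706667/150) = 0.03717426

Margin of error: E = z* × SE = 2.326 × 0.03717426 = 0.086467

Z-interval: p̂ ± E = 0.293333 ± 0.086467 = (0.206866, 0.379801)

Rounded to 4 decimal places:

(0.2069, 0.3798)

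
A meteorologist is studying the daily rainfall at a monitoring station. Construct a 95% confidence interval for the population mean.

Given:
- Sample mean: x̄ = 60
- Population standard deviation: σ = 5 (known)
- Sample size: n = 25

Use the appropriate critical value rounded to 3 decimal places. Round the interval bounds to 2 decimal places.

The population standard deviation σ is known, so use a z-interval (standard normal critical value).

For 95% confidence, z* = 1.96 (from standard normal table)

Standard error: SE = σ/√n = 5/√25 = 1.000000

Margin of error: E = z* × SE = 1.96 × 1.000000 = 1.9600

Z-interval: x̄ ± E = 60 ± 1.9600 = (58.0400, 61.9600)

Rounded to 2 decimal places:

(58.04, 61.96)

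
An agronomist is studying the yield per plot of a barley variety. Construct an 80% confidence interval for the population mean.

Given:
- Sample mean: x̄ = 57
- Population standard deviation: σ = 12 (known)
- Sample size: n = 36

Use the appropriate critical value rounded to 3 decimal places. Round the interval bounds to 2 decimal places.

The population standard deviation σ is known, so use a z-interval (standard normal critical value).

For 80% confidence, z* = 1.282 (from standard normal table)

Standard error: SE = σ/√n = 12/√36 = 2.000000

Margin of error: E = z* × SE = 1.282 × 2.000000 = 2.5640

Z-interval: x̄ ± E = 57 ± 2.5640 = (54.4360, 59.5640)

Rounded to 2 decimal places:

(54.44, 59.56)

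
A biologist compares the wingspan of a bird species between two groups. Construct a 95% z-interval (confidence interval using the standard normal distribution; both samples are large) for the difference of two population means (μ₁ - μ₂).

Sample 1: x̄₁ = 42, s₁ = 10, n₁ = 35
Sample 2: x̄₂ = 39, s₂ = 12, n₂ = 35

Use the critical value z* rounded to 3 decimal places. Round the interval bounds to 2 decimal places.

Both samples are large (n₁ = 35 ≥ 30, n₂ = 35 ≥ 30), so a z-interval for the difference of means applies.

Point estimate: x̄₁ - x̄₂ = 42 - 39 = 3

Standard error: SE = √(s₁²/n₁ + s₂²/n₂)
= √(10²/35 + 12²/35)
= √(2.857143 + 4.114286)
= 2.640346

For 95% confidence, z* = 1.96 (from standard normal table)
Margin of error: E = z* × SE = 1.96 × 2.640346 = 5.1751

Z-interval: (x̄₁ - x̄₂) ± E = 3 ± 5.1751 = (-2.1751, 8.1751)

Rounded to 2 decimal places:

(-2.18, 8.18)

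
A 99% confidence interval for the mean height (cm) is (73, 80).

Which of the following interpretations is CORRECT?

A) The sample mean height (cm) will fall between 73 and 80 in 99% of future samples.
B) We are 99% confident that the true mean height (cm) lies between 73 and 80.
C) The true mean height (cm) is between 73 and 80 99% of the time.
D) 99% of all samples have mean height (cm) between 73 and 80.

A confidence interval represents our confidence in the procedure, not a probability statement about the parameter.

Key concept: If we repeated this sampling process many times and computed a 99% CI each time, about 99% of those intervals would contain the true population parameter.

For this specific interval (73, 80):
- Midpoint (point estimate): 76.5
- Margin of error: 3.5

The correct interpretation is the one stating confidence that the true parameter lies in the interval — option B.

B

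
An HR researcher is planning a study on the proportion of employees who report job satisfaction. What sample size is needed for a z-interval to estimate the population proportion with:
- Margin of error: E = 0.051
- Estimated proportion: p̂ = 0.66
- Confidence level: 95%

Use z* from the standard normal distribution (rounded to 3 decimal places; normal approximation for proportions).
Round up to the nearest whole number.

Using z* for proportion z-interval (normal approximation).

For 95% confidence, z* = 1.96 (from standard normal table)

Sample size formula for proportion z-interval: n = z*²p̂(1-p̂)/E²

n = 1.96² × 0.66 × 0.34 / 0.051²
  = 3.8416 × 0.2244 / 0.002601
  = 331.4322

Round up to the nearest whole number: n = 332

332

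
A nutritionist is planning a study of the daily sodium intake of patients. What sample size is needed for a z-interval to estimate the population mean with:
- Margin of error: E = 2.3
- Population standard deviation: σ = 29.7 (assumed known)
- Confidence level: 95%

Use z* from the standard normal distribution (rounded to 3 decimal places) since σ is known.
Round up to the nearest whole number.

Using z* since population σ is known (z-interval formula).

For 95% confidence, z* = 1.96 (from standard normal table)

Sample size formula for z-interval: n = (z*σ/E)²

n = (1.96 × 29.7 / 2.3)²
  = (25.309565)²
  = 640.5741

Round up to the nearest whole number: n = 641

641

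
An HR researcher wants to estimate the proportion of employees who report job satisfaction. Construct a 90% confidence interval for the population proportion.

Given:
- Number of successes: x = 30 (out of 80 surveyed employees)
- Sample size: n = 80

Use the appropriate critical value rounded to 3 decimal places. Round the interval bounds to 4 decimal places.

Sample proportion: p̂ = 30/80 = 0.375000

Check conditions for normal approximation:
  np̂ = 30 ≥ 10 ✓
  n(1-p̂) = 50 ≥ 10 ✓

The sample is large enough, so use a z-interval (normal approximation) for the proportion.

For 90% confidence, z* = 1.645 (from standard normal table)

Standard error: SE = √(p̂(1-p̂)/n) = √(0.375000×0.625000/80) = 0.05412659

Margin of error: E = z* × SE = 1.645 × 0.05412659 = 0.089038

Z-interval: p̂ ± E = 0.375000 ± 0.089038 = (0.285962, 0.464038)

Rounded to 4 decimal places:

(0.2860, 0.4640)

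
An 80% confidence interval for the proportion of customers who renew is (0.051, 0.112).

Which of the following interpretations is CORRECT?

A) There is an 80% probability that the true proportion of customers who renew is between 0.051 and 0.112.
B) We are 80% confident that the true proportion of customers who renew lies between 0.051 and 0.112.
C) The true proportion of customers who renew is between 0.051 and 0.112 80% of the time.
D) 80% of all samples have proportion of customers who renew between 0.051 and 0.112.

A confidence interval represents our confidence in the procedure, not a probability statement about the parameter.

Key concept: If we repeated this sampling process many times and computed an 80% CI each time, about 80% of those intervals would contain the true population parameter.

For this specific interval (0.051, 0.112):
- Midpoint (point estimate): 0.0815
- Margin of error: 0.0305

The correct interpretation is the one stating confidence that the true parameter lies in the interval — option B.

B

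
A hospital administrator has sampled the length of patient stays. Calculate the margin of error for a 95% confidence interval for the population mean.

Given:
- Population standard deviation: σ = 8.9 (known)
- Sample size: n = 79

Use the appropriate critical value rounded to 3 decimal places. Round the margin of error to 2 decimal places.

The population standard deviation σ is known, so use the z-interval margin of error formula.

For 95% confidence, z* = 1.96 (from standard normal table)

Margin of error formula for z-interval: E = z* × σ/√n

E = 1.96 × 8.9/√79
  = 1.96 × 1.001328
  = 1.9626

Rounded to 2 decimal places:

1.96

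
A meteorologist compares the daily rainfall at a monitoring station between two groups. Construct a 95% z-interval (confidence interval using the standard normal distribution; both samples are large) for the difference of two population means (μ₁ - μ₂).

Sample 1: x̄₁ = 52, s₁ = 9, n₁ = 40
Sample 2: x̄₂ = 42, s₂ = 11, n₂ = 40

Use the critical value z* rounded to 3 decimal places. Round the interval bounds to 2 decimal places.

Both samples are large (n₁ = 40 ≥ 30, n₂ = 40 ≥ 30), so a z-interval for the difference of means applies.

Point estimate: x̄₁ - x̄₂ = 52 - 42 = 10

Standard error: SE = √(s₁²/n₁ + s₂²/n₂)
= √(9²/40 + 11²/40)
= √(2.025000 + 3.025000)
= 2.247221

For 95% confidence, z* = 1.96 (from standard normal table)
Margin of error: E = z* × SE = 1.96 × 2.247221 = 4.4046

Z-interval: (x̄₁ - x̄₂) ± E = 10 ± 4.4046 = (5.5954, 14.4046)

Rounded to 2 decimal places:

(5.60, 14.40)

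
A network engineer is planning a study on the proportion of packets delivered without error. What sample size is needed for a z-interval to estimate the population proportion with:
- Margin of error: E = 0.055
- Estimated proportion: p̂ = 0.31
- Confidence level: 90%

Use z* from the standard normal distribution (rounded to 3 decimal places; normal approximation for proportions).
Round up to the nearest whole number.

Using z* for proportion z-interval (normal approximation).

For 90% confidence, z* = 1.645 (from standard normal table)

Sample size formula for proportion z-interval: n = z*²p̂(1-p̂)/E²

n = 1.645² × 0.31 × 0.69 / 0.055²
  = 2.706025 × 0.2139 / 0.003025
  = 191.3450

Round up to the nearest whole number: n = 192

192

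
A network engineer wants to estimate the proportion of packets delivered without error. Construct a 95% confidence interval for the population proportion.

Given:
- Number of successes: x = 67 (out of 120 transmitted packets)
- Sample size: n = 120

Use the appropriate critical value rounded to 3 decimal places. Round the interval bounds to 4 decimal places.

Sample proportion: p̂ = 67/120 = 0.558333

Check conditions for normal approximation:
  np̂ = 67 ≥ 10 ✓
  n(1-p̂) = 53 ≥ 10 ✓

The sample is large enough, so use a z-interval (normal approximation) for the proportion.

For 95% confidence, z* = 1.96 (from standard normal table)

Standard error: SE = √(p̂(1-p̂)/n) = √(0.558333×0.441667/120) = 0.04533185

Margin of error: E = z* × SE = 1.96 × 0.04533185 = 0.088850

Z-interval: p̂ ± E = 0.558333 ± 0.088850 = (0.469483, 0.647184)

Rounded to 4 decimal places:

(0.4695, 0.6472)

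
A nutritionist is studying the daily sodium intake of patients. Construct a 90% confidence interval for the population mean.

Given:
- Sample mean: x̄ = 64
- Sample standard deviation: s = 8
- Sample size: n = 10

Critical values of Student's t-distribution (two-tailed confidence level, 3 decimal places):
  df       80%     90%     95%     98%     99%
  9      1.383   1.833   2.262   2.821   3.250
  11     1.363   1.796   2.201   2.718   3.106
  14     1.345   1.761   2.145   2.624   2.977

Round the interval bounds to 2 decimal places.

The population standard deviation σ is unknown (only the sample standard deviation s is given), so use a t-interval with df = n - 1 = 10 - 1 = 9.

For 90% confidence with df = 9, t* = 1.833 (from t-table)

Standard error: SE = s/√n = 8/√10 = 2.529822

Margin of error: E = t* × SE = 1.833 × 2.529822 = 4.6372

T-interval: x̄ ± E = 64 ± 4.6372 = (59.3628, 68.6372)

Rounded to 2 decimal places:

(59.36, 68.64)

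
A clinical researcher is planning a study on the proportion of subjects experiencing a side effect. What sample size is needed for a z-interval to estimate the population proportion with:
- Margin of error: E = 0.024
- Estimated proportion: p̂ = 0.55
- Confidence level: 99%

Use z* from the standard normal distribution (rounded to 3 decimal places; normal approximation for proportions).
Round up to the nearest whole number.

Using z* for proportion z-interval (normal approximation).

For 99% confidence, z* = 2.576 (from standard normal table)

Sample size formula for proportion z-interval: n = z*²p̂(1-p̂)/E²

n = 2.576² × 0.55 × 0.45 / 0.024²
  = 6.635776 × 0.2475 / 0.000576
  = 2851.3100

Round up to the nearest whole number: n = 2852

2852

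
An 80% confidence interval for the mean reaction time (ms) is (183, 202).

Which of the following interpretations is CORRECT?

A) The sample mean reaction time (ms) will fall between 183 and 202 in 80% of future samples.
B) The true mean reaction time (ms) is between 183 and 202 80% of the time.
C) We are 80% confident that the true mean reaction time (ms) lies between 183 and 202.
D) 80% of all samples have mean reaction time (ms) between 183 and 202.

A confidence interval represents our confidence in the procedure, not a probability statement about the parameter.

Key concept: If we repeated this sampling process many times and computed an 80% CI each time, about 80% of those intervals would contain the true population parameter.

For this specific interval (183, 202):
- Midpoint (point estimate): 192.5
- Margin of error: 9.5

The correct interpretation is the one stating confidence that the true parameter lies in the interval — option C.

C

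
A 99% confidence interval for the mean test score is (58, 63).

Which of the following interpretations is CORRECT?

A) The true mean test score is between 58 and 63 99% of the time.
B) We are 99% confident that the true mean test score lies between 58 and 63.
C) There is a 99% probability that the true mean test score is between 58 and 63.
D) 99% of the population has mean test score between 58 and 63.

A confidence interval represents our confidence in the procedure, not a probability statement about the parameter.

Key concept: If we repeated this sampling process many times and computed a 99% CI each time, about 99% of those intervals would contain the true population parameter.

For this specific interval (58, 63):
- Midpoint (point estimate): 60.5
- Margin of error: 2.5

The correct interpretation is the one stating confidence that the true parameter lies in the interval — option B.

B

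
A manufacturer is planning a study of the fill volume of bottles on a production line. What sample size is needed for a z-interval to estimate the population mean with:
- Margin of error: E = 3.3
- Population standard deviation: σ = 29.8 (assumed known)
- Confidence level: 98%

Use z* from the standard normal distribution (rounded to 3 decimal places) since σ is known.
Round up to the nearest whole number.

Using z* since population σ is known (z-interval formula).

For 98% confidence, z* = 2.326 (from standard normal table)

Sample size formula for z-interval: n = (z*σ/E)²

n = (2.326 × 29.8 / 3.3)²
  = (21.004485)²
  = 441.1884

Round up to the nearest whole number: n = 442

442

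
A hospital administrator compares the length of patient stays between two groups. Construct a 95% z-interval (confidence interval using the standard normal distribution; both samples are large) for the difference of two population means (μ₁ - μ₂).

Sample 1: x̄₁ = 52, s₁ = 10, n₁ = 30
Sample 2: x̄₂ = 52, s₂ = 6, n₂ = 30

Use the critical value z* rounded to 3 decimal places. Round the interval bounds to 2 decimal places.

Both samples are large (n₁ = 30 ≥ 30, n₂ = 30 ≥ 30), so a z-interval for the difference of means applies.

Point estimate: x̄₁ - x̄₂ = 52 - 52 = 0

Standard error: SE = √(s₁²/n₁ + s₂²/n₂)
= √(10²/30 + 6²/30)
= √(3.333333 + 1.200000)
= 2.129163

For 95% confidence, z* = 1.96 (from standard normal table)
Margin of error: E = z* × SE = 1.96 × 2.129163 = 4.1732

Z-interval: (x̄₁ - x̄₂) ± E = 0 ± 4.1732 = (-4.1732, 4.1732)

Rounded to 2 decimal places:

(-4.17, 4.17)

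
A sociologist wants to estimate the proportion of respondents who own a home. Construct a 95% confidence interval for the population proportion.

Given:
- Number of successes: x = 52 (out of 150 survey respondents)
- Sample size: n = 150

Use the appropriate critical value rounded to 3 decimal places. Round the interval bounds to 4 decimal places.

Sample proportion: p̂ = 52/150 = 0.346667

Check conditions for normal approximation:
  np̂ = 52 ≥ 10 ✓
  n(1-p̂) = 98 ≥ 10 ✓

The sample is large enough, so use a z-interval (normal approximation) for the proportion.

For 95% confidence, z* = 1.96 (from standard normal table)

Standard error: SE = √(p̂(1-p̂)/n) = √(0.346667×0.653333/150) = 0.03885777

Margin of error: E = z* × SE = 1.96 × 0.03885777 = 0.076161

Z-interval: p̂ ± E = 0.346667 ± 0.076161 = (0.270505, 0.422828)

Rounded to 4 decimal places:

(0.2705, 0.4228)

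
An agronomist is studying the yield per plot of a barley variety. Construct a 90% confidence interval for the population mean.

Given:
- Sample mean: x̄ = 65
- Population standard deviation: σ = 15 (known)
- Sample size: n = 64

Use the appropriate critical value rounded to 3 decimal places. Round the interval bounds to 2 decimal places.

The population standard deviation σ is known, so use a z-interval (standard normal critical value).

For 90% confidence, z* = 1.645 (from standard normal table)

Standard error: SE = σ/√n = 15/√64 = 1.875000

Margin of error: E = z* × SE = 1.645 × 1.875000 = 3.0844

Z-interval: x̄ ± E = 65 ± 3.0844 = (61.9156, 68.0844)

Rounded to 2 decimal places:

(61.92, 68.08)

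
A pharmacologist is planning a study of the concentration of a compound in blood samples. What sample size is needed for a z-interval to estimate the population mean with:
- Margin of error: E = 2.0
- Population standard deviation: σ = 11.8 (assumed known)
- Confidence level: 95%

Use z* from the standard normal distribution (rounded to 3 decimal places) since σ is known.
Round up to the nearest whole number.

Using z* since population σ is known (z-interval formula).

For 95% confidence, z* = 1.96 (from standard normal table)

Sample size formula for z-interval: n = (z*σ/E)²

n = (1.96 × 11.8 / 2.0)²
  = (11.564000)²
  = 133.7261

Round up to the nearest whole number: n = 134

134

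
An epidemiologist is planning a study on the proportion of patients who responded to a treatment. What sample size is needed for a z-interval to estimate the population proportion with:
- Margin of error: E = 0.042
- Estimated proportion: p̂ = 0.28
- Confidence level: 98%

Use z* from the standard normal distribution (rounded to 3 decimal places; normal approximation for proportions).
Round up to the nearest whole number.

Using z* for proportion z-interval (normal approximation).

For 98% confidence, z* = 2.326 (from standard normal table)

Sample size formula for proportion z-interval: n = z*²p̂(1-p̂)/E²

n = 2.326² × 0.28 × 0.72 / 0.042²
  = 5.410276 × 0.2016 / 0.001764
  = 618.3173

Round up to the nearest whole number: n = 619

619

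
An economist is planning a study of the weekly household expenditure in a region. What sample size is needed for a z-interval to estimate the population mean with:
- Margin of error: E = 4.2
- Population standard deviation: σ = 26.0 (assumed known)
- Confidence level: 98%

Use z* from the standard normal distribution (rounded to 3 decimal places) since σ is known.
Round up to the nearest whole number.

Using z* since population σ is known (z-interval formula).

For 98% confidence, z* = 2.326 (from standard normal table)

Sample size formula for z-interval: n = (z*σ/E)²

n = (2.326 × 26.0 / 4.2)²
  = (14.399048)²
  = 207.3326

Round up to the nearest whole number: n = 208

208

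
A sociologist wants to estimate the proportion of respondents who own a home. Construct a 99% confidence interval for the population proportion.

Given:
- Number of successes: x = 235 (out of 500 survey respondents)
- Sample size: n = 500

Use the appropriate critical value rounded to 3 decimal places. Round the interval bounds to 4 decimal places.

Sample proportion: p̂ = 235/500 = 0.470000

Check conditions for normal approximation:
  np̂ = 235 ≥ 10 ✓
  n(1-p̂) = 265 ≥ 10 ✓

The sample is large enough, so use a z-interval (normal approximation) for the proportion.

For 99% confidence, z* = 2.576 (from standard normal table)

Standard error: SE = √(p̂(1-p̂)/n) = √(0.470000×0.530000/500) = 0.02232039

Margin of error: E = z* × SE = 2.576 × 0.02232039 = 0.057497

Z-interval: p̂ ± E = 0.470000 ± 0.057497 = (0.412503, 0.527497)

Rounded to 4 decimal places:

(0.4125, 0.5275)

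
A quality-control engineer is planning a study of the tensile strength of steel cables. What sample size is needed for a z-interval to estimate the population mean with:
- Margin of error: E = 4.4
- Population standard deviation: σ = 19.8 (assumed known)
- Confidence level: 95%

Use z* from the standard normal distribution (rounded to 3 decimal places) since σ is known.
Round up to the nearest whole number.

Using z* since population σ is known (z-interval formula).

For 95% confidence, z* = 1.96 (from standard normal table)

Sample size formula for z-interval: n = (z*σ/E)²

n = (1.96 × 19.8 / 4.4)²
  = (8.820000)²
  = 77.7924

Round up to the nearest whole number: n = 78

78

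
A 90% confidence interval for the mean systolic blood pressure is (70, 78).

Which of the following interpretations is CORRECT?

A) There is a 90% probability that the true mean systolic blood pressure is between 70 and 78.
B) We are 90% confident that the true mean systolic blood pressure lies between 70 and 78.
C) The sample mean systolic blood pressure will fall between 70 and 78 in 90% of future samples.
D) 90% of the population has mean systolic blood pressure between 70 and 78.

A confidence interval represents our confidence in the procedure, not a probability statement about the parameter.

Key concept: If we repeated this sampling process many times and computed a 90% CI each time, about 90% of those intervals would contain the true population parameter.

For this specific interval (70, 78):
- Midpoint (point estimate): 74
- Margin of error: 4

The correct interpretation is the one stating confidence that the true parameter lies in the interval — option B.

B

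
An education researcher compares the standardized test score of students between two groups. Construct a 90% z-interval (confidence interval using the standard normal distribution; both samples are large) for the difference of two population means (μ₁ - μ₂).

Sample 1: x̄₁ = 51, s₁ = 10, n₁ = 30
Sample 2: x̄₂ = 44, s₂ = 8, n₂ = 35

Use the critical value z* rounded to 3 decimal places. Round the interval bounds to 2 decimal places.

Both samples are large (n₁ = 30 ≥ 30, n₂ = 35 ≥ 30), so a z-interval for the difference of means applies.

Point estimate: x̄₁ - x̄₂ = 51 - 44 = 7

Standard error: SE = √(s₁²/n₁ + s₂²/n₂)
= √(10²/30 + 8²/35)
= √(3.333333 + 1.828571)
= 2.271983

For 90% confidence, z* = 1.645 (from standard normal table)
Margin of error: E = z* × SE = 1.645 × 2.271983 = 3.7374

Z-interval: (x̄₁ - x̄₂) ± E = 7 ± 3.7374 = (3.2626, 10.7374)

Rounded to 2 decimal places:

(3.26, 10.74)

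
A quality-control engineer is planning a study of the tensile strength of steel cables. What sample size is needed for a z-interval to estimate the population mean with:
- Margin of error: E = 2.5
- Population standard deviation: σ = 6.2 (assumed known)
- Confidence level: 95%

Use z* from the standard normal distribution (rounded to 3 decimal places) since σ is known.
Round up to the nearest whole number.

Using z* since population σ is known (z-interval formula).

For 95% confidence, z* = 1.96 (from standard normal table)

Sample size formula for z-interval: n = (z*σ/E)²

n = (1.96 × 6.2 / 2.5)²
  = (4.860800)²
  = 23.6274

Round up to the nearest whole number: n = 24

24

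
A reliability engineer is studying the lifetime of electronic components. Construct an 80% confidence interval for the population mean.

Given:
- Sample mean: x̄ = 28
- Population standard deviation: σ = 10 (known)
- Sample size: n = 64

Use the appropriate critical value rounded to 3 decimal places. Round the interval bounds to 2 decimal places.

The population standard deviation σ is known, so use a z-interval (standard normal critical value).

For 80% confidence, z* = 1.282 (from standard normal table)

Standard error: SE = σ/√n = 10/√64 = 1.250000

Margin of error: E = z* × SE = 1.282 × 1.250000 = 1.6025

Z-interval: x̄ ± E = 28 ± 1.6025 = (26.3975, 29.6025)

Rounded to 2 decimal places:

(26.40, 29.60)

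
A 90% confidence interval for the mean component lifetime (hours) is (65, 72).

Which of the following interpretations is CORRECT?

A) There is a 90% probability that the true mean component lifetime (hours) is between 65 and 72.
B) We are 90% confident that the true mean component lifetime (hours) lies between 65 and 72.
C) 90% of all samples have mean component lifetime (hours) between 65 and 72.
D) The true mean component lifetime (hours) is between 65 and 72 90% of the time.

A confidence interval represents our confidence in the procedure, not a probability statement about the parameter.

Key concept: If we repeated this sampling process many times and computed a 90% CI each time, about 90% of those intervals would contain the true population parameter.

For this specific interval (65, 72):
- Midpoint (point estimate): 68.5
- Margin of error: 3.5

The correct interpretation is the one stating confidence that the true parameter lies in the interval — option B.

B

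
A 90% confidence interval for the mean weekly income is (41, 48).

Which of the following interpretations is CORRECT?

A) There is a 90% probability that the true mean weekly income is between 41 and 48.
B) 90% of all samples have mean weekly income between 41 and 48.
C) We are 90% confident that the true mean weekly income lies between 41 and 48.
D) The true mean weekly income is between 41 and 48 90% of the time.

A confidence interval represents our confidence in the procedure, not a probability statement about the parameter.

Key concept: If we repeated this sampling process many times and computed a 90% CI each time, about 90% of those intervals would contain the true population parameter.

For this specific interval (41, 48):
- Midpoint (point estimate): 44.5
- Margin of error: 3.5

The correct interpretation is the one stating confidence that the true parameter lies in the interval — option C.

C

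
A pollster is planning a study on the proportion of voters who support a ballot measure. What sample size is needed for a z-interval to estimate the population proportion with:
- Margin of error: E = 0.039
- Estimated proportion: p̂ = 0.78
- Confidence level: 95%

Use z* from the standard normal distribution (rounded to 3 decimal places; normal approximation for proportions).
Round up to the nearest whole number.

Using z* for proportion z-interval (normal approximation).

For 95% confidence, z* = 1.96 (from standard normal table)

Sample size formula for proportion z-interval: n = z*²p̂(1-p̂)/E²

n = 1.96² × 0.78 × 0.22 / 0.039²
  = 3.8416 × 0.1716 / 0.001521
  = 433.4113

Round up to the nearest whole number: n = 434

434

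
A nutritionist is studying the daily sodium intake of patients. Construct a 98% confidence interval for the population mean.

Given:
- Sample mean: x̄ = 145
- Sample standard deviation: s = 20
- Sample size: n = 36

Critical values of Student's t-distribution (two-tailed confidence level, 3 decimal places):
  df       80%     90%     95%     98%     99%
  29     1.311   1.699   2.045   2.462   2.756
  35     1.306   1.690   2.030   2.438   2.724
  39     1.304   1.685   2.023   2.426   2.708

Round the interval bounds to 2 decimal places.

The population standard deviation σ is unknown (only the sample standard deviation s is given), so use a t-interval with df = n - 1 = 36 - 1 = 35.

For 98% confidence with df = 35, t* = 2.438 (from t-table)

Standard error: SE = s/√n = 20/√36 = 3.333333

Margin of error: E = t* × SE = 2.438 × 3.333333 = 8.1267

T-interval: x̄ ± E = 145 ± 8.1267 = (136.8733, 153.1267)

Rounded to 2 decimal places:

(136.87, 153.13)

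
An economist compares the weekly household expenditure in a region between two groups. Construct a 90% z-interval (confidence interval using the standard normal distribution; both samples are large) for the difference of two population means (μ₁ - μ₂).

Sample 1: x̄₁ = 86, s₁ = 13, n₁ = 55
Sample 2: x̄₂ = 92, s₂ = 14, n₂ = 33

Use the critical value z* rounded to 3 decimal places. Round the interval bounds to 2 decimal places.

Both samples are large (n₁ = 55 ≥ 30, n₂ = 33 ≥ 30), so a z-interval for the difference of means applies.

Point estimate: x̄₁ - x̄₂ = 86 - 92 = -6

Standard error: SE = √(s₁²/n₁ + s₂²/n₂)
= √(13²/55 + 14²/33)
= √(3.072727 + 5.939394)
= 3.002020

For 90% confidence, z* = 1.645 (from standard normal table)
Margin of error: E = z* × SE = 1.645 × 3.002020 = 4.9383

Z-interval: (x̄₁ - x̄₂) ± E = -6 ± 4.9383 = (-10.9383, -1.0617)

Rounded to 2 decimal places:

(-10.94, -1.06)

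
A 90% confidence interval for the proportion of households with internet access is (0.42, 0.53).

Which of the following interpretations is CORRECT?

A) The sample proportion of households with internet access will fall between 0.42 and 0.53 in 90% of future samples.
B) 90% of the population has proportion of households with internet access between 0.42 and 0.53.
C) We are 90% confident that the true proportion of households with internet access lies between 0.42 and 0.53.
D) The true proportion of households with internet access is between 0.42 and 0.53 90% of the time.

A confidence interval represents our confidence in the procedure, not a probability statement about the parameter.

Key concept: If we repeated this sampling process many times and computed a 90% CI each time, about 90% of those intervals would contain the true population parameter.

For this specific interval (0.42, 0.53):
- Midpoint (point estimate): 0.475
- Margin of error: 0.055

The correct interpretation is the one stating confidence that the true parameter lies in the interval — option C.

C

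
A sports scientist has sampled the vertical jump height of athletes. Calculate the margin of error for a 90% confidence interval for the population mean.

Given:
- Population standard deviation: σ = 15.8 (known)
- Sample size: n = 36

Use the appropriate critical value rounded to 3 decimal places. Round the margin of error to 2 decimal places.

The population standard deviation σ is known, so use the z-interval margin of error formula.

For 90% confidence, z* = 1.645 (from standard normal table)

Margin of error formula for z-interval: E = z* × σ/√n

E = 1.645 × 15.8/√36
  = 1.645 × 2.633333
  = 4.3318

Rounded to 2 decimal places:

4.33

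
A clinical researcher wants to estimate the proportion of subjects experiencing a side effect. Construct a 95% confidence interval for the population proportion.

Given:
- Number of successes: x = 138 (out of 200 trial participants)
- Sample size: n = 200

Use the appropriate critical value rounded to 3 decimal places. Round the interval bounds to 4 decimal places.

Sample proportion: p̂ = 138/200 = 0.690000

Check conditions for normal approximation:
  np̂ = 138 ≥ 10 ✓
  n(1-p̂) = 62 ≥ 10 ✓

The sample is large enough, so use a z-interval (normal approximation) for the proportion.

For 95% confidence, z* = 1.96 (from standard normal table)

Standard error: SE = √(p̂(1-p̂)/n) = √(0.690000×0.310000/200) = 0.03270321

Margin of error: E = z* × SE = 1.96 × 0.03270321 = 0.064098

Z-interval: p̂ ± E = 0.690000 ± 0.064098 = (0.625902, 0.754098)

Rounded to 4 decimal places:

(0.6259, 0.7541)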